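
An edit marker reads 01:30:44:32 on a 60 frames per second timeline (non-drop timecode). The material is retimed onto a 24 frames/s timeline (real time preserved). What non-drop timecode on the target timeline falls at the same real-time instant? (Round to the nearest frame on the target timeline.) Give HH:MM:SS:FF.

01:30:44:13

Source frame index: (1×3600 + 30×60 + 44) × 60 + 32 = 326672.
Real time: 326672 / (60) = 81668/15 s.
Target frame: (81668/15) × (24) = 653344/5 ≈ 130668.800 → 130669.
At 24 labels/s: frame 130669 → 01:30:44:13.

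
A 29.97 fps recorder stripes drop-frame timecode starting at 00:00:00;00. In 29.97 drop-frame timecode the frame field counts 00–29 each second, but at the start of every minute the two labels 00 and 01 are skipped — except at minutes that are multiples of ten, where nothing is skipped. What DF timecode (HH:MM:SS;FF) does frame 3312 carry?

00:01:50;14

Each 10-minute DF block holds 10 × 60 × 30 − 9 × 2 = 17982 frames. 3312 ÷ 17982 → 0 full blocks, remainder 3312.
Within the partial block the first minute is 1800 frames and each further minute 1798, so 1 further minute boundary passed. Total skipped labels = 18 × 0 + 2 × 1 = 2.
Non-drop label index = 3312 + 2 = 3314; at 30 labels/s that is 00:01:50:14, i.e. DF 00:01:50;14.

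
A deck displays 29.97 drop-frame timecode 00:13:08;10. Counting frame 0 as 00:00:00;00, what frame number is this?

23626

Complete 10-minute blocks: 1, each 17982 frames → 17982.
Remaining 3 whole minutes in the current block: 1800 + 2 × 1798 = 5396 frames.
Within the current minute: 8 × 30 + 10 − 2 = 248 (labels ;00/;01 skipped at this minute). Total = 17982 + 5396 + 248 = 23626.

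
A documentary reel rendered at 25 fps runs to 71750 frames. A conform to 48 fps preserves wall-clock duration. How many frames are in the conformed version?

Target frames = source frames × (target rate / source rate) = 71750 × (48)/(25) = 71750 × 48/25 = 137760.

137760 frames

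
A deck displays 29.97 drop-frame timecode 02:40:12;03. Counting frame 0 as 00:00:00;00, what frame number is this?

Complete 10-minute blocks: 16, each 17982 frames → 287712.
Remaining 0 whole minutes in the current block: 0 frames.
Within the current minute: 12 × 30 + 3 = 363. Total = 287712 + 0 + 363 = 288075.

288075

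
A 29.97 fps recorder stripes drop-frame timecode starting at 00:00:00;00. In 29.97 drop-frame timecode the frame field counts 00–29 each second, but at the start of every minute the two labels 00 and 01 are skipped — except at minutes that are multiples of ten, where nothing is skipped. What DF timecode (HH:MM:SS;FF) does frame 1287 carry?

00:00:42;27

Each 10-minute DF block holds 10 × 60 × 30 − 9 × 2 = 17982 frames. 1287 ÷ 17982 → 0 full blocks, remainder 1287.
Within the partial block the first minute is 1800 frames and each further minute 1798, so 0 further minute boundaries passed. Total skipped labels = 18 × 0 + 2 × 0 = 0.
Non-drop label index = 1287 + 0 = 1287; at 30 labels/s that is 00:00:42:27, i.e. DF 00:00:42;27.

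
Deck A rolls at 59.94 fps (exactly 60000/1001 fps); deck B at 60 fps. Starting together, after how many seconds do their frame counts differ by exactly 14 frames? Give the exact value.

7007/30 seconds

The gap grows by |60 − 60000/1001| = 60/1001 frames per second.
Time for a 14-frame gap: 14 ÷ (60/1001) = 7007/30 s.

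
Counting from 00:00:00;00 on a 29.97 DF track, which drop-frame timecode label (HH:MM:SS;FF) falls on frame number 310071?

02:52:26;01

Each 10-minute DF block holds 10 × 60 × 30 − 9 × 2 = 17982 frames. 310071 ÷ 17982 → 17 full blocks, remainder 4377.
Within the partial block the first minute is 1800 frames and each further minute 1798, so 2 further minute boundaries passed. Total skipped labels = 18 × 17 + 2 × 2 = 310.
Non-drop label index = 310071 + 310 = 310381; at 30 labels/s that is 02:52:26:01, i.e. DF 02:52:26;01.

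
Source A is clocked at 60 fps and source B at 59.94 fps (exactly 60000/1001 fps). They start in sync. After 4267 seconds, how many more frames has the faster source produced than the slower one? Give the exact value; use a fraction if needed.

A emits 60 × 4267 = 256020 frames; B emits 60000/1001 × 4267 = 256020000/1001.
Difference = 256020/1001 frames (≈ 255.7642); B is behind A.

256020/1001 frames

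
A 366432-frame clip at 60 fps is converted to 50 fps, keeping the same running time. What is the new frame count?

Target frames = source frames × (target rate / source rate) = 366432 × (50)/(60) = 366432 × 5/6 = 305360.

305360 frames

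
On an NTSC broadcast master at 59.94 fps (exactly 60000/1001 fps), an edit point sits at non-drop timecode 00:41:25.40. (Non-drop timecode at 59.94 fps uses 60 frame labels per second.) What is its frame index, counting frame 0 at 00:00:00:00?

Total seconds to the label: (0 × 3600 + 41 × 60 + 25) = 2485.
Frame index = 2485 × 60 + 40 = 149140.

149140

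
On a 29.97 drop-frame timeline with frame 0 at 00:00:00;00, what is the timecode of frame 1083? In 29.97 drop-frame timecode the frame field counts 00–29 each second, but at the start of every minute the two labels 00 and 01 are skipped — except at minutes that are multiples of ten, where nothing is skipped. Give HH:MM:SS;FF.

Each 10-minute DF block holds 10 × 60 × 30 − 9 × 2 = 17982 frames. 1083 ÷ 17982 → 0 full blocks, remainder 1083.
Within the partial block the first minute is 1800 frames and each further minute 1798, so 0 further minute boundaries passed. Total skipped labels = 18 × 0 + 2 × 0 = 0.
Non-drop label index = 1083 + 0 = 1083; at 30 labels/s that is 00:00:36:03, i.e. DF 00:00:36;03.

00:00:36;03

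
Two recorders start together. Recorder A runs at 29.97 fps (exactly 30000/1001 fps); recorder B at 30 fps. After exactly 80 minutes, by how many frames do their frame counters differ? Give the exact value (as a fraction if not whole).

144000/1001 frames

80 min = 4800 s.
A emits 30000/1001 × 4800 = 144000000/1001 frames; B emits 30 × 4800 = 144000.
Difference = 144000/1001 frames (≈ 143.8561); B is ahead of A.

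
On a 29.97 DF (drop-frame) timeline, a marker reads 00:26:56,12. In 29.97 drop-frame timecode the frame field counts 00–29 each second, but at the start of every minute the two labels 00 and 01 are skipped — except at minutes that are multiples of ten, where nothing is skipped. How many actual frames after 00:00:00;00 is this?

Complete 10-minute blocks: 2, each 17982 frames → 35964.
Remaining 6 whole minutes in the current block: 1800 + 5 × 1798 = 10790 frames.
Within the current minute: 56 × 30 + 12 − 2 = 1690 (labels ;00/;01 skipped at this minute). Total = 35964 + 10790 + 1690 = 48444.

48444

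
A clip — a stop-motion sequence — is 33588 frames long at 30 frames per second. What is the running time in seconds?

Running time = 33588 / (30) = 1119.6 s.

1119.6 seconds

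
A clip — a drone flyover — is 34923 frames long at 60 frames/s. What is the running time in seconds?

Running time = 34923 / (60) = 582.05 s.

582.05 seconds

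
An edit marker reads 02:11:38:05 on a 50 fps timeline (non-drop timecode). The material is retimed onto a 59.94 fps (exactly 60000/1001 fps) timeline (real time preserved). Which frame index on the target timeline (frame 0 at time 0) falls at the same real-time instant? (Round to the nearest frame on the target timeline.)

frame 473413

Source frame index: (2×3600 + 11×60 + 38) × 50 + 5 = 394905.
Real time: 394905 / (50) = 78981/10 s.
Target frame: (78981/10) × (60000/1001) = 67698000/143 ≈ 473412.587 → 473413.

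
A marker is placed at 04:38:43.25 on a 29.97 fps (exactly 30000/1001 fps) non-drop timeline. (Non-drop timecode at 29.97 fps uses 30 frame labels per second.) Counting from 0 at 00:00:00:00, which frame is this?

Total seconds to the label: (4 × 3600 + 38 × 60 + 43) = 16723.
Frame index = 16723 × 30 + 25 = 501715.

501715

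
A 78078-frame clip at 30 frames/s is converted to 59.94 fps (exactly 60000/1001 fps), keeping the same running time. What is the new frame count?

Target frames = source frames × (target rate / source rate) = 78078 × (60000/1001)/(30) = 78078 × 2000/1001 = 156000.

156000 frames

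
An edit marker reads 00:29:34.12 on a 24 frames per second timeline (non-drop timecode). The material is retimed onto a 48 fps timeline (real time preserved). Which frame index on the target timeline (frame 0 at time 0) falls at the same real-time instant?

frame 85176

Source frame index: (0×3600 + 29×60 + 34) × 24 + 12 = 42588.
Real time: 42588 / (24) = 3549/2 s.
Target frame: (3549/2) × (48) = 85176.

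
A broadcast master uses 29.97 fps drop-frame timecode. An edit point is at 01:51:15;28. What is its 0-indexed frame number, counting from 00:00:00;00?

200078

Complete 10-minute blocks: 11, each 17982 frames → 197802.
Remaining 1 whole minute in the current block: 1800 + 0 × 1798 = 1800 frames.
Within the current minute: 15 × 30 + 28 − 2 = 476 (labels ;00/;01 skipped at this minute). Total = 197802 + 1800 + 476 = 200078.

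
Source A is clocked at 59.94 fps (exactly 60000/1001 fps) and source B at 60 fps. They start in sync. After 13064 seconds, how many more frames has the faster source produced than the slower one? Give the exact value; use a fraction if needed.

A emits 60000/1001 × 13064 = 783840000/1001 frames; B emits 60 × 13064 = 783840.
Difference = 783840/1001 frames (≈ 783.0569); B is ahead of A.

783840/1001 frames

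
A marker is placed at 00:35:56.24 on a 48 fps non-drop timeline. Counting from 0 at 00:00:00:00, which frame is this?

frame 103512

Total seconds to the label: (0 × 3600 + 35 × 60 + 56) = 2156.
Frame index = 2156 × 48 + 24 = 103512.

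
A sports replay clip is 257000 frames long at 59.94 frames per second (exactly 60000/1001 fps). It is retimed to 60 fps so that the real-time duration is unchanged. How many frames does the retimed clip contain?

Target frames = source frames × (target rate / source rate) = 257000 × (60)/(60000/1001) = 257000 × 1001/1000 = 257257.

257257 frames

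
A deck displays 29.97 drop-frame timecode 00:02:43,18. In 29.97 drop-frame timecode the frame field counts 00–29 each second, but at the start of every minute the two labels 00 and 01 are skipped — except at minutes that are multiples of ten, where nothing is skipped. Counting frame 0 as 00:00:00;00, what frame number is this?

Complete 10-minute blocks: 0, each 17982 frames → 0.
Remaining 2 whole minutes in the current block: 1800 + 1 × 1798 = 3598 frames.
Within the current minute: 43 × 30 + 18 − 2 = 1306 (labels ;00/;01 skipped at this minute). Total = 0 + 3598 + 1306 = 4904.

4904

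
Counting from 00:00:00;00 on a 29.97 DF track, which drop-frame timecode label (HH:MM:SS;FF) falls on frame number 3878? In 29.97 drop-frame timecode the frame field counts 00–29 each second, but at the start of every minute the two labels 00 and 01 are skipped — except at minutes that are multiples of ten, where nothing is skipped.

Each 10-minute DF block holds 10 × 60 × 30 − 9 × 2 = 17982 frames. 3878 ÷ 17982 → 0 full blocks, remainder 3878.
Within the partial block the first minute is 1800 frames and each further minute 1798, so 2 further minute boundaries passed. Total skipped labels = 18 × 0 + 2 × 2 = 4.
Non-drop label index = 3878 + 4 = 3882; at 30 labels/s that is 00:02:09:12, i.e. DF 00:02:09;12.

00:02:09;12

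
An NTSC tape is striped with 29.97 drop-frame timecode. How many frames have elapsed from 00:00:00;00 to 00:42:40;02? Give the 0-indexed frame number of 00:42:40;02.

As if non-drop at 30 labels/s: (0 × 3600 + 42 × 60 + 40) × 30 + 2 = 76802.
Minute boundaries passed: 42; those not divisible by 10: 42 − 4 = 38; dropped labels = 2 × 38 = 76.
Actual frame index = 76802 − 76 = 76726.

76726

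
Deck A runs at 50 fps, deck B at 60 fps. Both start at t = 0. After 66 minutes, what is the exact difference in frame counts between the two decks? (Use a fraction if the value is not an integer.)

66 min = 3960 s.
A emits 50 × 3960 = 198000 frames; B emits 60 × 3960 = 237600.
Difference = 39600 frames; B is ahead of A.

39600 frames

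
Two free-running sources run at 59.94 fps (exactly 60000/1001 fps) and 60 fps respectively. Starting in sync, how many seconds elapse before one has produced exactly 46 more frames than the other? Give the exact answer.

The gap grows by |60 − 60000/1001| = 60/1001 frames per second.
Time for a 46-frame gap: 46 ÷ (60/1001) = 23023/30 s.

23023/30 seconds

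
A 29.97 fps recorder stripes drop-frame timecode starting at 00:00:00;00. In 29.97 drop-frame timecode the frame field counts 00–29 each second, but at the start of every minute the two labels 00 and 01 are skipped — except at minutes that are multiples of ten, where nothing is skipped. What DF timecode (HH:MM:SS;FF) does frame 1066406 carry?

09:53:02;14

Each 10-minute DF block holds 10 × 60 × 30 − 9 × 2 = 17982 frames. 1066406 ÷ 17982 → 59 full blocks, remainder 5468.
Within the partial block the first minute is 1800 frames and each further minute 1798, so 3 further minute boundaries passed. Total skipped labels = 18 × 59 + 2 × 3 = 1068.
Non-drop label index = 1066406 + 1068 = 1067474; at 30 labels/s that is 09:53:02:14, i.e. DF 09:53:02;14.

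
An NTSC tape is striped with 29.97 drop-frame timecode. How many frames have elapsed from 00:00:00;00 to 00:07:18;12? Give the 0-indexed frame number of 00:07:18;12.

13138

As if non-drop at 30 labels/s: (0 × 3600 + 7 × 60 + 18) × 30 + 12 = 13152.
Minute boundaries passed: 7; those not divisible by 10: 7 − 0 = 7; dropped labels = 2 × 7 = 14.
Actual frame index = 13152 − 14 = 13138.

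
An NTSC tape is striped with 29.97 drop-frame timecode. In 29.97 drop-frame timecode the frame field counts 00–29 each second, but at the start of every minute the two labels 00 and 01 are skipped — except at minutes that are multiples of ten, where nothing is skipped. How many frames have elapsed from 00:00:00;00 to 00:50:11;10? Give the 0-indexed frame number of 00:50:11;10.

Complete 10-minute blocks: 5, each 17982 frames → 89910.
Remaining 0 whole minutes in the current block: 0 frames.
Within the current minute: 11 × 30 + 10 = 340. Total = 89910 + 0 + 340 = 90250.

90250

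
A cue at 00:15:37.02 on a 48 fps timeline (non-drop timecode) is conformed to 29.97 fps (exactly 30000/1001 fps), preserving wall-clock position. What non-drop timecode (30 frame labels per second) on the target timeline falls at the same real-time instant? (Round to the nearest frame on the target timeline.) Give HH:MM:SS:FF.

Source frame index: (0×3600 + 15×60 + 37) × 48 + 2 = 44978.
Real time: 44978 / (48) = 22489/24 s.
Target frame: (22489/24) × (30000/1001) = 28111250/1001 ≈ 28083.167 → 28083.
At 30 labels/s: frame 28083 → 00:15:36:03.

00:15:36:03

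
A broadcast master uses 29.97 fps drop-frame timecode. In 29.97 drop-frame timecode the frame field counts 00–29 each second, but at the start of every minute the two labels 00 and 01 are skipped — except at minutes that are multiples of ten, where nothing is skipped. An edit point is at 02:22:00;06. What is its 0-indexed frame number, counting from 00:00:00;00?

255350

As if non-drop at 30 labels/s: (2 × 3600 + 22 × 60 + 0) × 30 + 6 = 255606.
Minute boundaries passed: 142; those not divisible by 10: 142 − 14 = 128; dropped labels = 2 × 128 = 256.
Actual frame index = 255606 − 256 = 255350.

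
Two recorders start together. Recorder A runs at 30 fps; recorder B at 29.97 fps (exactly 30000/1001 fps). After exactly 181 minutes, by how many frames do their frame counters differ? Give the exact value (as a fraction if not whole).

181 min = 10860 s.
A emits 30 × 10860 = 325800 frames; B emits 30000/1001 × 10860 = 325800000/1001.
Difference = 325800/1001 frames (≈ 325.4745); B is behind A.

325800/1001 frames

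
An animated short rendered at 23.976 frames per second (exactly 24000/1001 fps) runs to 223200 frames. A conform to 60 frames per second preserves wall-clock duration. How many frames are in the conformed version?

558558 frames

Target frames = source frames × (target rate / source rate) = 223200 × (60)/(24000/1001) = 223200 × 1001/400 = 558558.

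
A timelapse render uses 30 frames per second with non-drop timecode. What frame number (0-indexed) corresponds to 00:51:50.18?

Total seconds to the label: (0 × 3600 + 51 × 60 + 50) = 3110.
Frame index = 3110 × 30 + 18 = 93318.

frame 93318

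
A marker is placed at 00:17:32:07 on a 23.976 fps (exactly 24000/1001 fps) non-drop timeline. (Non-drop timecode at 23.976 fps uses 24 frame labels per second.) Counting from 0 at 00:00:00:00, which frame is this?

25255

Total seconds to the label: (0 × 3600 + 17 × 60 + 32) = 1052.
Frame index = 1052 × 24 + 7 = 25255.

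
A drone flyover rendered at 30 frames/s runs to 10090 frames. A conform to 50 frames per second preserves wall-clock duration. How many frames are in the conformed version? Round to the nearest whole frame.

Frames at target rate = 10090 × (50) / (30) = 50450/3 ≈ 16816.667.
Nearest whole frame: 16817.

16817 frames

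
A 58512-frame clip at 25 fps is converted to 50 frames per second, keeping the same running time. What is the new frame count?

117024 frames

Frames at target rate = 58512 × (50) / (25) = 117024.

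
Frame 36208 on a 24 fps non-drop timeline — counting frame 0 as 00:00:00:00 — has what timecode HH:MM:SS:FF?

36208 ÷ 24 = 1508 full seconds, remainder 16 frames.
1508 s = 0 h 25 min 8 s.
Timecode: 00:25:08:16.

00:25:08:16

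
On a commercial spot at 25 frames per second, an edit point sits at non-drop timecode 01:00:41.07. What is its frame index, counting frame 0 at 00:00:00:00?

Total seconds to the label: (1 × 3600 + 0 × 60 + 41) = 3641.
Frame index = 3641 × 25 + 7 = 91032.

frame 91032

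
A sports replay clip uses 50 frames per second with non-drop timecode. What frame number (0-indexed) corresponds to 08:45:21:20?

Total seconds to the label: (8 × 3600 + 45 × 60 + 21) = 31521.
Frame index = 31521 × 50 + 20 = 1576070.

frame 1576070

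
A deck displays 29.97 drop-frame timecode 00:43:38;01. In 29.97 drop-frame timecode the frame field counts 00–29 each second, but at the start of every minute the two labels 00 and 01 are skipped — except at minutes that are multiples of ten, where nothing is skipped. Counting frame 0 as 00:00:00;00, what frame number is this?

Complete 10-minute blocks: 4, each 17982 frames → 71928.
Remaining 3 whole minutes in the current block: 1800 + 2 × 1798 = 5396 frames.
Within the current minute: 38 × 30 + 1 − 2 = 1139 (labels ;00/;01 skipped at this minute). Total = 71928 + 5396 + 1139 = 78463.

78463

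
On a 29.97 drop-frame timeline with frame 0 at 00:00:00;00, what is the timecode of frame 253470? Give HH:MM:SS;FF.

Ten DF minutes hold 17982 frames, so frame 253470 lies in block 14 (frames 251748–269729) with 1722 frames into that block.
The block's first minute is 1800 frames and the rest 1798 each; 1722 frames reaches minute 0, so 14 × 18 + 0 × 2 = 252 labels have been skipped so far.
Adding those back, label number 253470 + 252 = 253722 at 30 labels/s is 8457 s + 12 f = 2 h 20 min 57 s frame 12, i.e. 02:20:57;12.

02:20:57;12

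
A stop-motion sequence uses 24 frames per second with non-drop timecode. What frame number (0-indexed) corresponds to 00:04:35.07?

Total seconds to the label: (0 × 3600 + 4 × 60 + 35) = 275.
Frame index = 275 × 24 + 7 = 6607.

6607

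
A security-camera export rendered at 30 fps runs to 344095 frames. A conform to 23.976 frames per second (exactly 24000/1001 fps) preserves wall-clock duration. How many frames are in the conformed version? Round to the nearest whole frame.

Frames at target rate = 344095 × (24000/1001) / (30) = 275276000/1001 ≈ 275000.999.
Nearest whole frame: 275001.

275001 frames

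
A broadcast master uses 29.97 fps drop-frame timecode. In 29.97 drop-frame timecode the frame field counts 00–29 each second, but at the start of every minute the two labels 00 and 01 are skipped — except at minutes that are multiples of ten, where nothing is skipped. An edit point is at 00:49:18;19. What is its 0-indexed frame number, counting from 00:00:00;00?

Complete 10-minute blocks: 4, each 17982 frames → 71928.
Remaining 9 whole minutes in the current block: 1800 + 8 × 1798 = 16184 frames.
Within the current minute: 18 × 30 + 19 − 2 = 557 (labels ;00/;01 skipped at this minute). Total = 71928 + 16184 + 557 = 88669.

88669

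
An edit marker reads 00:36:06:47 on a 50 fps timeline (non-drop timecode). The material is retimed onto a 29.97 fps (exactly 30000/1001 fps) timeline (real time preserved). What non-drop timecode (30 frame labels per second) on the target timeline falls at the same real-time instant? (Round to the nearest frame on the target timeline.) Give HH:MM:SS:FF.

Source frame index: (0×3600 + 36×60 + 6) × 50 + 47 = 108347.
Real time: 108347 / (50) = 108347/50 s.
Target frame: (108347/50) × (30000/1001) = 65008200/1001 ≈ 64943.257 → 64943.
At 30 labels/s: frame 64943 → 00:36:04:23.

00:36:04:23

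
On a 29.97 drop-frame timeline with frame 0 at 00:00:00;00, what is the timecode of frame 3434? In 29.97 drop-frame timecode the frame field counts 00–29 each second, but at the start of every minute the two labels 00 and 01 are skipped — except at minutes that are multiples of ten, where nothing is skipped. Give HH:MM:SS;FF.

00:01:54;16

Ten DF minutes hold 17982 frames, so frame 3434 lies in block 0 (frames 0–17981) with 3434 frames into that block.
The block's first minute is 1800 frames and the rest 1798 each; 3434 frames reaches minute 1, so 0 × 18 + 1 × 2 = 2 labels have been skipped so far.
Adding those back, label number 3434 + 2 = 3436 at 30 labels/s is 114 s + 16 f = 0 h 1 min 54 s frame 16, i.e. 00:01:54;16.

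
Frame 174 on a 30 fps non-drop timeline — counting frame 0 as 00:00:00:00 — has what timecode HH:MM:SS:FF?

00:00:05:24

174 ÷ 30 = 5 full seconds, remainder 24 frames.
5 s = 0 h 0 min 5 s.
Timecode: 00:00:05:24.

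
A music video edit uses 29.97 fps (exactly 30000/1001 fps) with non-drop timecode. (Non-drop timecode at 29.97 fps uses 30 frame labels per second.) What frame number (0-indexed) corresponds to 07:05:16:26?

765506

Total seconds to the label: (7 × 3600 + 5 × 60 + 16) = 25516.
Frame index = 25516 × 30 + 26 = 765506.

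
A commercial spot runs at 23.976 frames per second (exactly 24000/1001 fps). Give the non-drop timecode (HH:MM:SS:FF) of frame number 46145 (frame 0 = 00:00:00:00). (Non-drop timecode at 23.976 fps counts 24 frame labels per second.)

46145 ÷ 24 = 1922 full seconds, remainder 17 frames.
1922 s = 0 h 32 min 2 s.
Timecode: 00:32:02:17.

00:32:02:17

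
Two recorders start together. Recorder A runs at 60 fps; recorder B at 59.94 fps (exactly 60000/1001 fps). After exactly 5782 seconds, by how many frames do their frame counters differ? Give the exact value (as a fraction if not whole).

A emits 60 × 5782 = 346920 frames; B emits 60000/1001 × 5782 = 49560000/143.
Difference = 49560/143 frames (≈ 346.5734); B is behind A.

49560/143 frames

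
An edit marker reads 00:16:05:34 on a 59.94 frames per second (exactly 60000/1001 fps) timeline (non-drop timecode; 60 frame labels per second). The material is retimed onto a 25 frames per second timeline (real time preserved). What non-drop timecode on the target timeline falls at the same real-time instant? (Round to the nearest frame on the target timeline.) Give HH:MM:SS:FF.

Source frame index: (0×3600 + 16×60 + 5) × 60 + 34 = 57934.
Real time: 57934 / (60000/1001) = 28995967/30000 s.
Target frame: (28995967/30000) × (25) = 28995967/1200 ≈ 24163.306 → 24163.
At 25 labels/s: frame 24163 → 00:16:06:13.

00:16:06:13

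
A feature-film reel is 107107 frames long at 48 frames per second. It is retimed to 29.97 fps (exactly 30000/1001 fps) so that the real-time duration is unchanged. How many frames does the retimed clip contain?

Target frames = source frames × (target rate / source rate) = 107107 × (30000/1001)/(48) = 107107 × 625/1001 = 66875.

66875 frames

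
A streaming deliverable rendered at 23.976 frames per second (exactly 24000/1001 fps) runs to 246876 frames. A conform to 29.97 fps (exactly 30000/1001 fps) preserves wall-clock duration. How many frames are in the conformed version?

308595 frames

Target frames = source frames × (target rate / source rate) = 246876 × (30000/1001)/(24000/1001) = 246876 × 5/4 = 308595.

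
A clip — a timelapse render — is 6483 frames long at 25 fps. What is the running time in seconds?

Running time = 6483 / (25) = 259.32 s.

259.32 seconds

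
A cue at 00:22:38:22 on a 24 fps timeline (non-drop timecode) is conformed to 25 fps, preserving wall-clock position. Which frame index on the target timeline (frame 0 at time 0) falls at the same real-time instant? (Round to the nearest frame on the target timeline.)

frame 33973

Source frame index: (0×3600 + 22×60 + 38) × 24 + 22 = 32614.
Real time: 32614 / (24) = 16307/12 s.
Target frame: (16307/12) × (25) = 407675/12 ≈ 33972.917 → 33973.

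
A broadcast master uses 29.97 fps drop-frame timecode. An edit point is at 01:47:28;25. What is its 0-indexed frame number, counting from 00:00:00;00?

As if non-drop at 30 labels/s: (1 × 3600 + 47 × 60 + 28) × 30 + 25 = 193465.
Minute boundaries passed: 107; those not divisible by 10: 107 − 10 = 97; dropped labels = 2 × 97 = 194.
Actual frame index = 193465 − 194 = 193271.

193271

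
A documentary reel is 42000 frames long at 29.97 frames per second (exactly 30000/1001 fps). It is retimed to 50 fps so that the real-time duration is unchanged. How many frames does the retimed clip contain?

70070 frames

Target frames = source frames × (target rate / source rate) = 42000 × (50)/(30000/1001) = 42000 × 1001/600 = 70070.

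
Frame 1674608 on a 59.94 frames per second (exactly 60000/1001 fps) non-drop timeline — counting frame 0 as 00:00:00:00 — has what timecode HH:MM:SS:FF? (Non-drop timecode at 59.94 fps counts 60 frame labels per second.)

07:45:10:08

1674608 ÷ 60 = 27910 full seconds, remainder 8 frames.
27910 s = 7 h 45 min 10 s.
Timecode: 07:45:10:08.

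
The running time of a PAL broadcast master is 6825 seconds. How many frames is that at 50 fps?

Frames = 6825 × 50 = 341250.

341250 frames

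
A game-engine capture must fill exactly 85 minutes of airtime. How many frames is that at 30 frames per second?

85 min = 5100 s.
Frames = 5100 × 30 = 153000.

153000 frames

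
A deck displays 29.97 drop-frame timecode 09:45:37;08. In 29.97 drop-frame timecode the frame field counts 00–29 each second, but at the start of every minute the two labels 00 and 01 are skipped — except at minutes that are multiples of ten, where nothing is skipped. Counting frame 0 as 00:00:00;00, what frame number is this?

Complete 10-minute blocks: 58, each 17982 frames → 1042956.
Remaining 5 whole minutes in the current block: 1800 + 4 × 1798 = 8992 frames.
Within the current minute: 37 × 30 + 8 − 2 = 1116 (labels ;00/;01 skipped at this minute). Total = 1042956 + 8992 + 1116 = 1053064.

1053064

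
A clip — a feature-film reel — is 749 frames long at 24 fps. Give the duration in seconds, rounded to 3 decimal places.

31.208 seconds

Running time = 749 × 1/24 = 749/24 s ≈ 31.208 s.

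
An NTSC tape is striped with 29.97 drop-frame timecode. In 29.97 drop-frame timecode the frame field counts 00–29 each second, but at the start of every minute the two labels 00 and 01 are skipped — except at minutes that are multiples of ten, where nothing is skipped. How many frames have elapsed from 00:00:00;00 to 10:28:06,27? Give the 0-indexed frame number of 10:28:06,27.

Complete 10-minute blocks: 62, each 17982 frames → 1114884.
Remaining 8 whole minutes in the current block: 1800 + 7 × 1798 = 14386 frames.
Within the current minute: 6 × 30 + 27 − 2 = 205 (labels ;00/;01 skipped at this minute). Total = 1114884 + 14386 + 205 = 1129475.

1129475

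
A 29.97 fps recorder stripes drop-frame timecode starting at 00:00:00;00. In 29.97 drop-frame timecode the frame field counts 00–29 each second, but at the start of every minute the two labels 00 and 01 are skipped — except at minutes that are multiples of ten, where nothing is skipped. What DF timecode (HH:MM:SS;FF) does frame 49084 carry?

00:27:17;24

Each 10-minute DF block holds 10 × 60 × 30 − 9 × 2 = 17982 frames. 49084 ÷ 17982 → 2 full blocks, remainder 13120.
Within the partial block the first minute is 1800 frames and each further minute 1798, so 7 further minute boundaries passed. Total skipped labels = 18 × 2 + 2 × 7 = 50.
Non-drop label index = 49084 + 50 = 49134; at 30 labels/s that is 00:27:17:24, i.e. DF 00:27:17;24.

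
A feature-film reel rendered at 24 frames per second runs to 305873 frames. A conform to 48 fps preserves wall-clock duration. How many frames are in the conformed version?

611746 frames

Frames at target rate = 305873 × (48) / (24) = 611746.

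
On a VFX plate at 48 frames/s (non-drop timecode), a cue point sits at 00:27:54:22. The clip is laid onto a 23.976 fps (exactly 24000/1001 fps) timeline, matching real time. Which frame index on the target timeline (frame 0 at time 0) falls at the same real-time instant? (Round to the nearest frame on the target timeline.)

Source frame index: (0×3600 + 27×60 + 54) × 48 + 22 = 80374.
Real time: 80374 / (48) = 40187/24 s.
Target frame: (40187/24) × (24000/1001) = 5741000/143 ≈ 40146.853 → 40147.

frame 40147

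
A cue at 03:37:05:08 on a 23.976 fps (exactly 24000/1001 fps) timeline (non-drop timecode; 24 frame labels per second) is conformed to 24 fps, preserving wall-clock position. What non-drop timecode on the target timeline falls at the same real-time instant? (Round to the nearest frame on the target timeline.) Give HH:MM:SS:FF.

Source frame index: (3×3600 + 37×60 + 5) × 24 + 8 = 312608.
Real time: 312608 / (24000/1001) = 9778769/750 s.
Target frame: (9778769/750) × (24) = 39115076/125 ≈ 312920.608 → 312921.
At 24 labels/s: frame 312921 → 03:37:18:09.

03:37:18:09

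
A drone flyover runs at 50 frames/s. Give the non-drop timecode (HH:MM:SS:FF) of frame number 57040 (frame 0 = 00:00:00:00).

00:19:00:40

57040 ÷ 50 = 1140 full seconds, remainder 40 frames.
1140 s = 0 h 19 min 0 s.
Timecode: 00:19:00:40.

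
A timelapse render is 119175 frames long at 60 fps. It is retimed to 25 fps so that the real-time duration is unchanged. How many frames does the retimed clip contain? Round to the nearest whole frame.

Frames at target rate = 119175 × (25) / (60) = 198625/4 ≈ 49656.250.
Nearest whole frame: 49656.

49656 frames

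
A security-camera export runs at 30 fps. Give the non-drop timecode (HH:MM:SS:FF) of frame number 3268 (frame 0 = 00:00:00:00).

3268 ÷ 30 = 108 full seconds, remainder 28 frames.
108 s = 0 h 1 min 48 s.
Timecode: 00:01:48:28.

00:01:48:28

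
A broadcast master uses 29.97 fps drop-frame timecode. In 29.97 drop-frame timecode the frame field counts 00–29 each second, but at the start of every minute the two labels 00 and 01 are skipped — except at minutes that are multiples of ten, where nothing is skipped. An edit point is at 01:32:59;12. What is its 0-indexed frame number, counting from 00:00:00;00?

167216

Complete 10-minute blocks: 9, each 17982 frames → 161838.
Remaining 2 whole minutes in the current block: 1800 + 1 × 1798 = 3598 frames.
Within the current minute: 59 × 30 + 12 − 2 = 1780 (labels ;00/;01 skipped at this minute). Total = 161838 + 3598 + 1780 = 167216.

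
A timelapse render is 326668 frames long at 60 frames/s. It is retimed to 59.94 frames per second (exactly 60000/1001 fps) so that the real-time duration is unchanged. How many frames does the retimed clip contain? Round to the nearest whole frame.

326342 frames

Frames at target rate = 326668 × (60000/1001) / (60) = 326668000/1001 ≈ 326341.658.
Nearest whole frame: 326342.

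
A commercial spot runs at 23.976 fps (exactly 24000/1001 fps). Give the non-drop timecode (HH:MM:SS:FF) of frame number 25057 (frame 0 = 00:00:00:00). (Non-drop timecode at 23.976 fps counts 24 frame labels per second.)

00:17:24:01

25057 ÷ 24 = 1044 full seconds, remainder 1 frame.
1044 s = 0 h 17 min 24 s.
Timecode: 00:17:24:01.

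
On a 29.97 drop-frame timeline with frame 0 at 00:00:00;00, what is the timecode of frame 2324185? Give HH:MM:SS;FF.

21:32:30;11

Ten DF minutes hold 17982 frames, so frame 2324185 lies in block 129 (frames 2319678–2337659) with 4507 frames into that block.
The block's first minute is 1800 frames and the rest 1798 each; 4507 frames reaches minute 2, so 129 × 18 + 2 × 2 = 2326 labels have been skipped so far.
Adding those back, label number 2324185 + 2326 = 2326511 at 30 labels/s is 77550 s + 11 f = 21 h 32 min 30 s frame 11, i.e. 21:32:30;11.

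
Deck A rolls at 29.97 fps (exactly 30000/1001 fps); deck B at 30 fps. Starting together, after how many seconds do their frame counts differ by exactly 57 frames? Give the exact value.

1901.9 seconds

The gap grows by |30 − 30000/1001| = 30/1001 frames per second.
Time for a 57-frame gap: 57 ÷ (30/1001) = 1901.9 s.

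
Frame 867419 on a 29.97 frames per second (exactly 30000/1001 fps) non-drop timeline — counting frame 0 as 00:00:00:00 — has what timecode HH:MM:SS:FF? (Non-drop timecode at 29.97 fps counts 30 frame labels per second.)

867419 ÷ 30 = 28913 full seconds, remainder 29 frames.
28913 s = 8 h 1 min 53 s.
Timecode: 08:01:53:29.

08:01:53:29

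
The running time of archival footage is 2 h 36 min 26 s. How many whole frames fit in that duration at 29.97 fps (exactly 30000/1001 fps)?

2 h 36 min 26 s = 9386 s.
Frames = 9386 × 30000/1001 = 21660000/77 ≈ 281298.7013.
Complete frames: 281298.

281298 frames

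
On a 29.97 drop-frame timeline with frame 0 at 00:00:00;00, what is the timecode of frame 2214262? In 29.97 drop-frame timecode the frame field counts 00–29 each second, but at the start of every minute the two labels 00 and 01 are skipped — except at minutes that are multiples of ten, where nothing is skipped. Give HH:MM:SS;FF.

Ten DF minutes hold 17982 frames, so frame 2214262 lies in block 123 (frames 2211786–2229767) with 2476 frames into that block.
The block's first minute is 1800 frames and the rest 1798 each; 2476 frames reaches minute 1, so 123 × 18 + 1 × 2 = 2216 labels have been skipped so far.
Adding those back, label number 2214262 + 2216 = 2216478 at 30 labels/s is 73882 s + 18 f = 20 h 31 min 22 s frame 18, i.e. 20:31:22;18.

20:31:22;18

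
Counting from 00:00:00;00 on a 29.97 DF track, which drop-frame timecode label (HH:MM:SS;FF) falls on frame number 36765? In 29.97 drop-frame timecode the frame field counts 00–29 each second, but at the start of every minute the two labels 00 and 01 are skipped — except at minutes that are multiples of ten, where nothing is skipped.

00:20:26;21

Ten DF minutes hold 17982 frames, so frame 36765 lies in block 2 (frames 35964–53945) with 801 frames into that block.
The block's first minute is 1800 frames and the rest 1798 each; 801 frames reaches minute 0, so 2 × 18 + 0 × 2 = 36 labels have been skipped so far.
Adding those back, label number 36765 + 36 = 36801 at 30 labels/s is 1226 s + 21 f = 0 h 20 min 26 s frame 21, i.e. 00:20:26;21.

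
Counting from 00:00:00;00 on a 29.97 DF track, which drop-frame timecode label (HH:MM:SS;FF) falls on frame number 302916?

02:48:27;10

Each 10-minute DF block holds 10 × 60 × 30 − 9 × 2 = 17982 frames. 302916 ÷ 17982 → 16 full blocks, remainder 15204.
Within the partial block the first minute is 1800 frames and each further minute 1798, so 8 further minute boundaries passed. Total skipped labels = 18 × 16 + 2 × 8 = 304.
Non-drop label index = 302916 + 304 = 303220; at 30 labels/s that is 02:48:27:10, i.e. DF 02:48:27;10.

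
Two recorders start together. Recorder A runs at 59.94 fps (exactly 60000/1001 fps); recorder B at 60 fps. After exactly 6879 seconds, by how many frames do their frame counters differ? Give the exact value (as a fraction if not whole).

412740/1001 frames

A emits 60000/1001 × 6879 = 412740000/1001 frames; B emits 60 × 6879 = 412740.
Difference = 412740/1001 frames (≈ 412.3277); B is ahead of A.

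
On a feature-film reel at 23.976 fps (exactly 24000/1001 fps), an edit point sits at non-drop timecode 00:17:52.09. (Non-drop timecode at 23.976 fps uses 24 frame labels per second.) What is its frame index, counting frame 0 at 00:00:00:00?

Total seconds to the label: (0 × 3600 + 17 × 60 + 52) = 1072.
Frame index = 1072 × 24 + 9 = 25737.

25737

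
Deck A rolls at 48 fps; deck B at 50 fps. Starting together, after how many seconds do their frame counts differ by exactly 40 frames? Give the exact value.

The gap grows by |50 − 48| = 2 frames per second.
Time for a 40-frame gap: 40 ÷ (2) = 20 s.

20 seconds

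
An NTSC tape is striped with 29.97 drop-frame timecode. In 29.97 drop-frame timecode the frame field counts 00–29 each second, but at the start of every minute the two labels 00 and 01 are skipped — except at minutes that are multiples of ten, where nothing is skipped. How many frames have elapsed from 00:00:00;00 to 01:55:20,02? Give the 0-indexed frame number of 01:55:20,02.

207394

As if non-drop at 30 labels/s: (1 × 3600 + 55 × 60 + 20) × 30 + 2 = 207602.
Minute boundaries passed: 115; those not divisible by 10: 115 − 11 = 104; dropped labels = 2 × 104 = 208.
Actual frame index = 207602 − 208 = 207394.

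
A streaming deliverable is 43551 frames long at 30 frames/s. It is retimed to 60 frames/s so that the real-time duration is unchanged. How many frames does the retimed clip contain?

87102 frames

Target frames = source frames × (target rate / source rate) = 43551 × (60)/(30) = 43551 × 2 = 87102.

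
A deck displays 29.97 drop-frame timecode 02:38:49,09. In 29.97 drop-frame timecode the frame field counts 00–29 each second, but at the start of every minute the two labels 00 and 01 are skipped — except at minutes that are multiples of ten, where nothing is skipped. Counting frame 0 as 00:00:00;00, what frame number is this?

285593

As if non-drop at 30 labels/s: (2 × 3600 + 38 × 60 + 49) × 30 + 9 = 285879.
Minute boundaries passed: 158; those not divisible by 10: 158 − 15 = 143; dropped labels = 2 × 143 = 286.
Actual frame index = 285879 − 286 = 285593.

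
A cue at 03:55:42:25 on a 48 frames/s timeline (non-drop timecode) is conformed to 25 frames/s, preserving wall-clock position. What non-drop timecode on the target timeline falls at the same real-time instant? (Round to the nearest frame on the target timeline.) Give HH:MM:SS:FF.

03:55:42:13

Source frame index: (3×3600 + 55×60 + 42) × 48 + 25 = 678841.
Real time: 678841 / (48) = 678841/48 s.
Target frame: (678841/48) × (25) = 16971025/48 ≈ 353563.021 → 353563.
At 25 labels/s: frame 353563 → 03:55:42:13.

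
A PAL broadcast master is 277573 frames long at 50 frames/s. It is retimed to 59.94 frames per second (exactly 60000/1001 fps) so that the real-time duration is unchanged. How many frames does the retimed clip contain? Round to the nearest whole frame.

332755 frames

Frames at target rate = 277573 × (60000/1001) / (50) = 333087600/1001 ≈ 332754.845.
Nearest whole frame: 332755.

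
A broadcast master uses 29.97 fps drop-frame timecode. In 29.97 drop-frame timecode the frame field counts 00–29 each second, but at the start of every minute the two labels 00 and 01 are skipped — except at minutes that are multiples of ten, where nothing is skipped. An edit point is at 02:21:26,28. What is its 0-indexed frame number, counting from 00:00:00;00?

254354

Complete 10-minute blocks: 14, each 17982 frames → 251748.
Remaining 1 whole minute in the current block: 1800 + 0 × 1798 = 1800 frames.
Within the current minute: 26 × 30 + 28 − 2 = 806 (labels ;00/;01 skipped at this minute). Total = 251748 + 1800 + 806 = 254354.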